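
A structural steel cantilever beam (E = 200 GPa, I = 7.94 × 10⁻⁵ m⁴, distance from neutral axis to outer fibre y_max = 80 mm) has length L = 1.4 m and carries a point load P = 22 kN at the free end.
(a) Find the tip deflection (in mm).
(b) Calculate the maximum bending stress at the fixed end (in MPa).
(a) Tip deflection of a cantilever with an end point load: δ = P·L^3 / (3·E·I). Convert P = 22 kN = 22000 N, E = 200 GPa = 2 × 10¹¹ Pa.
  δ = (22000 × 1.4^3) / (3 × (2 × 10¹¹) × (7.94 × 10⁻⁵)) = 0.001267 m = 1.267 mm
(b) Maximum bending moment at the fixed end: M = P·L = 22000 × 1.4 = 30800 N·m. Convert y_max = 80 mm = 0.08 m.
  σ = M·y_max / I = (30800 × 0.08) / (7.94 × 10⁻⁵) = 3.103 × 10⁷ Pa = 31.03 MPa
Final answer: (a) δ = 1.267 mm, (b) σ = 31.03 MPa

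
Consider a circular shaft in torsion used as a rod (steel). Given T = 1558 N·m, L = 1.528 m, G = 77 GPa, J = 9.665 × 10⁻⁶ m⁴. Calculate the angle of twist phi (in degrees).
Model: a circular shaft in torsion, so phi = (T·L) / (G·J).
Convert to SI units:
  G = 77 GPa = 7.7 × 10¹⁰ Pa
Substitute:
  phi = (1558 × 1.528) / ((7.7 × 10¹⁰) × (9.665 × 10⁻⁶))
  phi = 0.003199 rad
Convert to degrees: phi = 0.003199 × 180/π = 0.1833°
Final answer: phi = 0.1833°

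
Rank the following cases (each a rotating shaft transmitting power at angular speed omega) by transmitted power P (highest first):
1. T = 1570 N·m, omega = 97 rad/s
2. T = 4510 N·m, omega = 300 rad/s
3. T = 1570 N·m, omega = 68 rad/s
Model: a rotating shaft transmitting power at angular speed omega, so P = T·omega (SI units).
  Case 1: P = 1570 × 97 = 152300 W = 152.3 kW
  Case 2: P = 4510 × 300 = 1.353 × 10⁶ W = 1353 kW
  Case 3: P = 1570 × 68 = 106800 W = 106.8 kW
Ordering: 1353 kW (case 2) > 152.3 kW (case 1) > 106.8 kW (case 3)
Final answer: 2, 1, 3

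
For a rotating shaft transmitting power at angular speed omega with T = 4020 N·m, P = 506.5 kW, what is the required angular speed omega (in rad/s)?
Model: a rotating shaft transmitting power at angular speed omega, so P = T·omega.
Solve for omega: omega = P / T.
Convert to SI units:
  P = 506.5 kW = 506500 W
Substitute:
  omega = 506500 / 4020
  omega = 126 rad/s
Final answer: omega = 126 rad/s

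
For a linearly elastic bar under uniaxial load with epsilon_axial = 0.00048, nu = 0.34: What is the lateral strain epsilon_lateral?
Model: a linearly elastic bar under uniaxial load, so epsilon_lateral = -nu·epsilon_axial.
Substitute:
  epsilon_lateral = -(0.34 × 0.00048)
  epsilon_lateral = -0.0001632
Final answer: epsilon_lateral = -0.0001632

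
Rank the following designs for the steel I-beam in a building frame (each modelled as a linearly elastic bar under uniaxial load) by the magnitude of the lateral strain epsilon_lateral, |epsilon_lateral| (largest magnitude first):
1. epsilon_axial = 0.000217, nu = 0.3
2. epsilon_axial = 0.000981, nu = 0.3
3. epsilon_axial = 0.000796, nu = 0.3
Model: a linearly elastic bar under uniaxial load, so epsilon_lateral = -nu·epsilon_axial (SI units).
  Case 1: epsilon_lateral = -(0.3 × 0.000217) = -6.51 × 10⁻⁵
  Case 2: epsilon_lateral = -(0.3 × 0.000981) = -0.0002943
  Case 3: epsilon_lateral = -(0.3 × 0.000796) = -0.0002388
Ordering by |epsilon_lateral|: 0.0002943 (case 2) > 0.0002388 (case 3) > 6.51 × 10⁻⁵ (case 1)
Final answer: 2, 3, 1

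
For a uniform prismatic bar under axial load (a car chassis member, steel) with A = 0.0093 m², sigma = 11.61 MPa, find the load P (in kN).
Model: a uniform prismatic bar under axial load, so sigma = P / A.
Solve for P: P = sigma·A.
Convert to SI units:
  sigma = 11.61 MPa = 1.161 × 10⁷ Pa
Substitute:
  P = (1.161 × 10⁷) × 0.0093
  P = 108000 N
Convert: P = 108000 N = 108 kN
Final answer: P = 108 kN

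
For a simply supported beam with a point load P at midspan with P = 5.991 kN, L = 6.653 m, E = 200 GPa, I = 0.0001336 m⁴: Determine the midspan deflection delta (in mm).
Model: a simply supported beam with a point load P at midspan, so delta = (P·L^3) / (48·E·I).
Convert to SI units:
  P = 5.991 kN = 5991 N
  E = 200 GPa = 2 × 10¹¹ Pa
Substitute:
  delta = (5991 × 6.653^3) / (48 × (2 × 10¹¹) × 0.0001336)
  delta = 0.001376 m
Convert: delta = 0.001376 m = 1.376 mm
Final answer: delta = 1.376 mm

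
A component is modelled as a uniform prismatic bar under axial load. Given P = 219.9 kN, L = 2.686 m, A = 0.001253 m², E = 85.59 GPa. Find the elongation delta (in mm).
Model: a uniform prismatic bar under axial load, so delta = (P·L) / (A·E).
Convert to SI units:
  P = 219.9 kN = 219900 N
  E = 85.59 GPa = 8.559 × 10¹⁰ Pa
Substitute:
  delta = (219900 × 2.686) / (0.001253 × (8.559 × 10¹⁰))
  delta = 0.005508 m
Convert: delta = 0.005508 m = 5.508 mm
Final answer: delta = 5.508 mm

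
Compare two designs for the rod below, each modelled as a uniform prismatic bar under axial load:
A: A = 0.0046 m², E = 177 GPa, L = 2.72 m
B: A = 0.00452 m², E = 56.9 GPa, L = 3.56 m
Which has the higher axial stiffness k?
Model: a uniform prismatic bar under axial load, so k = (A·E) / L (SI units).
  A: k = (0.0046 × (1.77 × 10¹¹)) / 2.72 = 2.993 × 10⁸ N/m = 299.3 MN/m
  B: k = (0.00452 × (5.69 × 10¹⁰)) / 3.56 = 7.224 × 10⁷ N/m = 72.24 MN/m
299.3 MN/m > 72.24 MN/m, so A is larger.
Final answer: A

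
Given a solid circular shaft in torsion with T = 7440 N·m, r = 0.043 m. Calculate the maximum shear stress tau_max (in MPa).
Model: a solid circular shaft in torsion, so tau_max = (2·T) / (π·r^3).
Substitute:
  tau_max = (2 × 7440) / (π × 0.043^3)
  tau_max = 5.957 × 10⁷ Pa
Convert: tau_max = 5.957 × 10⁷ Pa = 59.57 MPa
Final answer: tau_max = 59.57 MPa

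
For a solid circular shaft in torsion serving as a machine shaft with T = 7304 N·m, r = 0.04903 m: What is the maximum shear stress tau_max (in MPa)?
Model: a solid circular shaft in torsion, so tau_max = (2·T) / (π·r^3).
Substitute:
  tau_max = (2 × 7304) / (π × 0.04903^3)
  tau_max = 3.945 × 10⁷ Pa
Convert: tau_max = 3.945 × 10⁷ Pa = 39.45 MPa
Final answer: tau_max = 39.45 MPa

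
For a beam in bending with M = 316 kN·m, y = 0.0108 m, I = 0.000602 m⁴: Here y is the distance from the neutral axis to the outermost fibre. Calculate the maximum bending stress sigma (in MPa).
Model: a beam in bending, so sigma = (M·y) / I.
Convert to SI units:
  M = 316 kN·m = 316000 N·m
Substitute:
  sigma = (316000 × 0.0108) / 0.000602
  sigma = 5.669 × 10⁶ Pa
Convert: sigma = 5.669 × 10⁶ Pa = 5.669 MPa
Final answer: sigma = 5.669 MPa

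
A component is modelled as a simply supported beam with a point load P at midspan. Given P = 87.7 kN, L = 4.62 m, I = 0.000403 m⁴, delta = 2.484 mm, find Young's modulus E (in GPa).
Model: a simply supported beam with a point load P at midspan, so delta = (P·L^3) / (48·E·I).
Solve for E: E = (P·L^3) / (48·delta·I).
Convert to SI units:
  P = 87.7 kN = 87700 N
  delta = 2.484 mm = 0.002484 m
Substitute:
  E = (87700 × 4.62^3) / (48 × 0.002484 × 0.000403)
  E = 1.8 × 10¹¹ Pa
Convert: E = 1.8 × 10¹¹ Pa = 180 GPa
Final answer: E = 180 GPa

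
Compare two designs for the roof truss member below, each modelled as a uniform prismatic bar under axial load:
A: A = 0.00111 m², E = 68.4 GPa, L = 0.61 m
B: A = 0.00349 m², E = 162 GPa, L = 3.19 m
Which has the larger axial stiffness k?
Model: a uniform prismatic bar under axial load, so k = (A·E) / L (SI units).
  A: k = (0.00111 × (6.84 × 10¹⁰)) / 0.61 = 1.245 × 10⁸ N/m = 124.5 MN/m
  B: k = (0.00349 × (1.62 × 10¹¹)) / 3.19 = 1.772 × 10⁸ N/m = 177.2 MN/m
177.2 MN/m > 124.5 MN/m, so B is larger.
Final answer: B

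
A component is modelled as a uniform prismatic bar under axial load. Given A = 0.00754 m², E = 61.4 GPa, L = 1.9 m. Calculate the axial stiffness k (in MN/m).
Model: a uniform prismatic bar under axial load, so k = (A·E) / L.
Convert to SI units:
  E = 61.4 GPa = 6.14 × 10¹⁰ Pa
Substitute:
  k = (0.00754 × (6.14 × 10¹⁰)) / 1.9
  k = 2.437 × 10⁸ N/m
Convert: k = 2.437 × 10⁸ N/m = 243.7 MN/m
Final answer: k = 243.7 MN/m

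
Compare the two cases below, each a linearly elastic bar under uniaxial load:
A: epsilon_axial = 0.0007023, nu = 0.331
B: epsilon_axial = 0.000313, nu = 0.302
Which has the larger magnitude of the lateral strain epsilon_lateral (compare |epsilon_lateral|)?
Model: a linearly elastic bar under uniaxial load, so epsilon_lateral = -nu·epsilon_axial (SI units).
  A: epsilon_lateral = -(0.331 × 0.0007023) = -0.0002325
  B: epsilon_lateral = -(0.302 × 0.000313) = -9.453 × 10⁻⁵
|epsilon_lateral|: A = 0.0002325, B = 9.453 × 10⁻⁵, so A is larger in magnitude.
Final answer: A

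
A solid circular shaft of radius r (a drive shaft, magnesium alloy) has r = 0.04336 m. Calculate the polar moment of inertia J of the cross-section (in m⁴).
Model: a solid circular shaft of radius r, so J = (π·r^4) / 2.
Substitute:
  J = (π × 0.04336^4) / 2
  J = 5.552 × 10⁻⁶ m⁴
Final answer: J = 5.552 × 10⁻⁶ m⁴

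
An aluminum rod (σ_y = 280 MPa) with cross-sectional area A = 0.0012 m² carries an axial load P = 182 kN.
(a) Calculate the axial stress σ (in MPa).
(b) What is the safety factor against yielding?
(a) Axial stress σ = P/A. Convert P = 182 kN = 182000 N.
  σ = 182000 / 0.0012 = 1.517 × 10⁸ Pa = 151.7 MPa
(b) Safety factor SF = σ_y/σ = 280 / 151.7 = 1.846
Final answer: (a) σ = 151.7 MPa, (b) SF = 1.846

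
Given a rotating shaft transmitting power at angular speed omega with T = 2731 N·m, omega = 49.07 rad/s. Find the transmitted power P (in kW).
Model: a rotating shaft transmitting power at angular speed omega, so P = T·omega.
Substitute:
  P = 2731 × 49.07
  P = 134000 W
Convert: P = 134000 W = 134 kW
Final answer: P = 134 kW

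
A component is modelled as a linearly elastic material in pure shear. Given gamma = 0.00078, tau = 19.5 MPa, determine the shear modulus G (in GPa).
Model: a linearly elastic material in pure shear, so tau = G·gamma.
Solve for G: G = tau / gamma.
Convert to SI units:
  tau = 19.5 MPa = 1.95 × 10⁷ Pa
Substitute:
  G = (1.95 × 10⁷) / 0.00078
  G = 2.5 × 10¹⁰ Pa
Convert: G = 2.5 × 10¹⁰ Pa = 25 GPa
Final answer: G = 25 GPa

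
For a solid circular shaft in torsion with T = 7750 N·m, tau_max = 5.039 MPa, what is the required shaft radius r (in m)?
Model: a solid circular shaft in torsion, so tau_max = (2·T) / (π·r^3).
Solve for r: r = ((2·T) / (π·tau_max))^(1/3).
Convert to SI units:
  tau_max = 5.039 MPa = 5.039 × 10⁶ Pa
Substitute:
  r = ((2 × 7750) / (π × (5.039 × 10⁶)))^(1/3)
  r = 0.0993 m
Final answer: r = 0.0993 m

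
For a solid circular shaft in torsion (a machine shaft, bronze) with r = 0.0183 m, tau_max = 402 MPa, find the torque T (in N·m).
Model: a solid circular shaft in torsion, so tau_max = (2·T) / (π·r^3).
Solve for T: T = (π·tau_max·r^3) / 2.
Convert to SI units:
  tau_max = 402 MPa = 4.02 × 10⁸ Pa
Substitute:
  T = (π × (4.02 × 10⁸) × 0.0183^3) / 2
  T = 3870 N·m
Final answer: T = 3870 N·m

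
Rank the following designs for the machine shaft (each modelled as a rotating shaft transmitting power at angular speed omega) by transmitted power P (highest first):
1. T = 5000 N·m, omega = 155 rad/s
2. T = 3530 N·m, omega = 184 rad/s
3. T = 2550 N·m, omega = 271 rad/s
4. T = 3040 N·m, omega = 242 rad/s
Model: a rotating shaft transmitting power at angular speed omega, so P = T·omega (SI units).
  Case 1: P = 5000 × 155 = 775000 W = 775 kW
  Case 2: P = 3530 × 184 = 649500 W = 649.5 kW
  Case 3: P = 2550 × 271 = 691000 W = 691 kW
  Case 4: P = 3040 × 242 = 735700 W = 735.7 kW
Ordering: 775 kW (case 1) > 735.7 kW (case 4) > 691 kW (case 3) > 649.5 kW (case 2)
Final answer: 1, 4, 3, 2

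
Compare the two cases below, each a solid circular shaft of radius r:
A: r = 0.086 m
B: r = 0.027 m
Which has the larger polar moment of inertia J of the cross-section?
Model: a solid circular shaft of radius r, so J = (π·r^4) / 2 (SI units).
  A: J = (π × 0.086^4) / 2 = 8.592 × 10⁻⁵ m⁴
  B: J = (π × 0.027^4) / 2 = 8.348 × 10⁻⁷ m⁴
8.592 × 10⁻⁵ m⁴ > 8.348 × 10⁻⁷ m⁴, so A is larger.
Final answer: A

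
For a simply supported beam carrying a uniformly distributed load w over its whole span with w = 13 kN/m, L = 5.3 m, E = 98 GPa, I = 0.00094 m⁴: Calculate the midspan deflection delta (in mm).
Model: a simply supported beam carrying a uniformly distributed load w over its whole span, so delta = (5·w·L^4) / (384·E·I).
Convert to SI units:
  w = 13 kN/m = 13000 N/m
  E = 98 GPa = 9.8 × 10¹⁰ Pa
Substitute:
  delta = (5 × 13000 × 5.3^4) / (384 × (9.8 × 10¹⁰) × 0.00094)
  delta = 0.00145 m
Convert: delta = 0.00145 m = 1.45 mm
Final answer: delta = 1.45 mm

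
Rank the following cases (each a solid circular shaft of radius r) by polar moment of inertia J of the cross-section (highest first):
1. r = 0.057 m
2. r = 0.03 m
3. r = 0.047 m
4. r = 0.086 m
Model: a solid circular shaft of radius r, so J = (π·r^4) / 2 (SI units).
  Case 1: J = (π × 0.057^4) / 2 = 1.658 × 10⁻⁵ m⁴
  Case 2: J = (π × 0.03^4) / 2 = 1.272 × 10⁻⁶ m⁴
  Case 3: J = (π × 0.047^4) / 2 = 7.665 × 10⁻⁶ m⁴
  Case 4: J = (π × 0.086^4) / 2 = 8.592 × 10⁻⁵ m⁴
Ordering: 8.592 × 10⁻⁵ m⁴ (case 4) > 1.658 × 10⁻⁵ m⁴ (case 1) > 7.665 × 10⁻⁶ m⁴ (case 3) > 1.272 × 10⁻⁶ m⁴ (case 2)
Final answer: 4, 1, 3, 2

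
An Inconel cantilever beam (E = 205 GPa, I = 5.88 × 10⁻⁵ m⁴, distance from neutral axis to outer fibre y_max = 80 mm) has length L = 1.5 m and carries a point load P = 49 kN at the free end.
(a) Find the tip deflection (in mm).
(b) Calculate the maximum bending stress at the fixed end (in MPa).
(a) Tip deflection of a cantilever with an end point load: δ = P·L^3 / (3·E·I). Convert P = 49 kN = 49000 N, E = 205 GPa = 2.05 × 10¹¹ Pa.
  δ = (49000 × 1.5^3) / (3 × (2.05 × 10¹¹) × (5.88 × 10⁻⁵)) = 0.004573 m = 4.573 mm
(b) Maximum bending moment at the fixed end: M = P·L = 49000 × 1.5 = 73500 N·m. Convert y_max = 80 mm = 0.08 m.
  σ = M·y_max / I = (73500 × 0.08) / (5.88 × 10⁻⁵) = 1 × 10⁸ Pa = 100 MPa
Final answer: (a) δ = 4.573 mm, (b) σ = 100 MPa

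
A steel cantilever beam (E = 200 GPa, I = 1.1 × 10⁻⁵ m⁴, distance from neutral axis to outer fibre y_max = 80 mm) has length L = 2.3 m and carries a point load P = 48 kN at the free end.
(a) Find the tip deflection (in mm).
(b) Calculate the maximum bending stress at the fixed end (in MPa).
(a) Tip deflection of a cantilever with an end point load: δ = P·L^3 / (3·E·I). Convert P = 48 kN = 48000 N, E = 200 GPa = 2 × 10¹¹ Pa.
  δ = (48000 × 2.3^3) / (3 × (2 × 10¹¹) × (1.1 × 10⁻⁵)) = 0.08849 m = 88.49 mm
(b) Maximum bending moment at the fixed end: M = P·L = 48000 × 2.3 = 110400 N·m. Convert y_max = 80 mm = 0.08 m.
  σ = M·y_max / I = (110400 × 0.08) / (1.1 × 10⁻⁵) = 8.029 × 10⁸ Pa = 802.9 MPa
Final answer: (a) δ = 88.49 mm, (b) σ = 802.9 MPa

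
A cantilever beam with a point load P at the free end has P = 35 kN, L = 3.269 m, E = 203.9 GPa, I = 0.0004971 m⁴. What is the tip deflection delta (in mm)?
Model: a cantilever beam with a point load P at the free end, so delta = (P·L^3) / (3·E·I).
Convert to SI units:
  P = 35 kN = 35000 N
  E = 203.9 GPa = 2.039 × 10¹¹ Pa
Substitute:
  delta = (35000 × 3.269^3) / (3 × (2.039 × 10¹¹) × 0.0004971)
  delta = 0.004021 m
Convert: delta = 0.004021 m = 4.021 mm
Final answer: delta = 4.021 mm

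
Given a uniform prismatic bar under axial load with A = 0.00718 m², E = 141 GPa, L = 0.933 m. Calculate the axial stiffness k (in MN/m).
Model: a uniform prismatic bar under axial load, so k = (A·E) / L.
Convert to SI units:
  E = 141 GPa = 1.41 × 10¹¹ Pa
Substitute:
  k = (0.00718 × (1.41 × 10¹¹)) / 0.933
  k = 1.085 × 10⁹ N/m
Convert: k = 1.085 × 10⁹ N/m = 1085 MN/m
Final answer: k = 1085 MN/m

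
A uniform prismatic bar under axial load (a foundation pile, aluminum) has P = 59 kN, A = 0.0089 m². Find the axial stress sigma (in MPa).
Model: a uniform prismatic bar under axial load, so sigma = P / A.
Convert to SI units:
  P = 59 kN = 59000 N
Substitute:
  sigma = 59000 / 0.0089
  sigma = 6.629 × 10⁶ Pa
Convert: sigma = 6.629 × 10⁶ Pa = 6.629 MPa
Final answer: sigma = 6.629 MPa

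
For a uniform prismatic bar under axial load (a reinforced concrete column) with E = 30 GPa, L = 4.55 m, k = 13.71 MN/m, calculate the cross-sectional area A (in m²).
Model: a uniform prismatic bar under axial load, so k = (A·E) / L.
Solve for A: A = (k·L) / E.
Convert to SI units:
  E = 30 GPa = 3 × 10¹⁰ Pa
  k = 13.71 MN/m = 1.371 × 10⁷ N/m
Substitute:
  A = ((1.371 × 10⁷) × 4.55) / (3 × 10¹⁰)
  A = 0.002079 m²
Final answer: A = 0.002079 m²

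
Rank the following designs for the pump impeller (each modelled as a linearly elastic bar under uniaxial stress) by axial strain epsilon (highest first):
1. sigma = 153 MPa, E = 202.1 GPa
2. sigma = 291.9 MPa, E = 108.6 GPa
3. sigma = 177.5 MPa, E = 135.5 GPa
Model: a linearly elastic bar under uniaxial stress, so epsilon = sigma / E (SI units).
  Case 1: epsilon = (1.53 × 10⁸) / (2.021 × 10¹¹) = 0.0007571
  Case 2: epsilon = (2.919 × 10⁸) / (1.086 × 10¹¹) = 0.002688
  Case 3: epsilon = (1.775 × 10⁸) / (1.355 × 10¹¹) = 0.00131
Ordering: 0.002688 (case 2) > 0.00131 (case 3) > 0.0007571 (case 1)
Final answer: 2, 3, 1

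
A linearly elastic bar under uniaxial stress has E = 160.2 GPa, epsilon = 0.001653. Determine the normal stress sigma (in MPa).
Model: a linearly elastic bar under uniaxial stress, so sigma = E·epsilon.
Convert to SI units:
  E = 160.2 GPa = 1.602 × 10¹¹ Pa
Substitute:
  sigma = (1.602 × 10¹¹) × 0.001653
  sigma = 2.648 × 10⁸ Pa
Convert: sigma = 2.648 × 10⁸ Pa = 264.8 MPa
Final answer: sigma = 264.8 MPa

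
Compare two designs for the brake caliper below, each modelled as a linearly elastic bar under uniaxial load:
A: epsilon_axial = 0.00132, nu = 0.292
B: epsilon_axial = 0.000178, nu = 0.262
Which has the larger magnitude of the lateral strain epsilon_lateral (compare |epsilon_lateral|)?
Model: a linearly elastic bar under uniaxial load, so epsilon_lateral = -nu·epsilon_axial (SI units).
  A: epsilon_lateral = -(0.292 × 0.00132) = -0.0003854
  B: epsilon_lateral = -(0.262 × 0.000178) = -4.664 × 10⁻⁵
|epsilon_lateral|: A = 0.0003854, B = 4.664 × 10⁻⁵, so A is larger in magnitude.
Final answer: A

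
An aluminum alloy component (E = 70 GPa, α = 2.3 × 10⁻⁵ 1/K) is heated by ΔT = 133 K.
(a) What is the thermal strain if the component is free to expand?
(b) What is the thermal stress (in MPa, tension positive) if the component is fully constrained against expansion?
(a) Free thermal strain ε_th = α·ΔT = (2.3 × 10⁻⁵) × 133 = 0.003059
(b) Fully constrained, the expansion is suppressed, so σ = -E·α·ΔT. Convert E = 70 GPa = 7 × 10¹⁰ Pa.
  σ = -(7 × 10¹⁰) × (2.3 × 10⁻⁵) × 133 = -2.141 × 10⁸ Pa = -214.1 MPa (compressive)
Final answer: (a) ε_th = 0.003059, (b) σ = -214.1 MPa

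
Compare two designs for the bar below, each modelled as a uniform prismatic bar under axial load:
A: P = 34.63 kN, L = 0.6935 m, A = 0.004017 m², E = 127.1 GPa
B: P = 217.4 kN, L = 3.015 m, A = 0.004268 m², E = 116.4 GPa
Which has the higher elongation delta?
Model: a uniform prismatic bar under axial load, so delta = (P·L) / (A·E) (SI units).
  A: delta = (34630 × 0.6935) / (0.004017 × (1.271 × 10¹¹)) = 4.704 × 10⁻⁵ m = 0.04704 mm
  B: delta = (217400 × 3.015) / (0.004268 × (1.164 × 10¹¹)) = 0.001319 m = 1.319 mm
1.319 mm > 0.04704 mm, so B is larger.
Final answer: B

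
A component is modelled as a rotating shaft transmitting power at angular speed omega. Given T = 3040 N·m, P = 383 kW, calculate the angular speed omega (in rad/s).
Model: a rotating shaft transmitting power at angular speed omega, so P = T·omega.
Solve for omega: omega = P / T.
Convert to SI units:
  P = 383 kW = 383000 W
Substitute:
  omega = 383000 / 3040
  omega = 126 rad/s
Final answer: omega = 126 rad/s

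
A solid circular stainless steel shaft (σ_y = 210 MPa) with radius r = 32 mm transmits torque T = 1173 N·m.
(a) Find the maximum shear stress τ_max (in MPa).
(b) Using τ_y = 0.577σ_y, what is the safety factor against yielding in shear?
(a) For a solid circular shaft, τ_max = T·r/J with J = π·r^4/2, i.e. τ_max = 2·T / (π·r^3). Convert r = 32 mm = 0.032 m.
  τ_max = (2 × 1173) / (π × 0.032^3) = 2.279 × 10⁷ Pa = 22.79 MPa
(b) τ_y = 0.577 × 210 = 121.17 MPa
  SF = τ_y/τ_max = 121.17 / 22.79 = 5.317
Final answer: (a) τ_max = 22.79 MPa, (b) SF = 5.317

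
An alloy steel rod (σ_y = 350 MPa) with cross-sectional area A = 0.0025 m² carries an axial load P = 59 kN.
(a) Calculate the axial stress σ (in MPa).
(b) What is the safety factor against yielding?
(a) Axial stress σ = P/A. Convert P = 59 kN = 59000 N.
  σ = 59000 / 0.0025 = 2.36 × 10⁷ Pa = 23.6 MPa
(b) Safety factor SF = σ_y/σ = 350 / 23.6 = 14.83
Final answer: (a) σ = 23.6 MPa, (b) SF = 14.83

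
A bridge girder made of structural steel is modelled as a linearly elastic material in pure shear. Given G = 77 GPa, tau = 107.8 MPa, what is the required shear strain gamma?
Model: a linearly elastic material in pure shear, so tau = G·gamma.
Solve for gamma: gamma = tau / G.
Convert to SI units:
  G = 77 GPa = 7.7 × 10¹⁰ Pa
  tau = 107.8 MPa = 1.078 × 10⁸ Pa
Substitute:
  gamma = (1.078 × 10⁸) / (7.7 × 10¹⁰)
  gamma = 0.0014
Final answer: gamma = 0.0014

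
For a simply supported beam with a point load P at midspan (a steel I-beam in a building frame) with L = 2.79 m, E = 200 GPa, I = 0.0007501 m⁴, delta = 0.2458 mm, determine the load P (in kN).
Model: a simply supported beam with a point load P at midspan, so delta = (P·L^3) / (48·E·I).
Solve for P: P = (48·delta·E·I) / L^3.
Convert to SI units:
  E = 200 GPa = 2 × 10¹¹ Pa
  delta = 0.2458 mm = 0.0002458 m
Substitute:
  P = (48 × 0.0002458 × (2 × 10¹¹) × 0.0007501) / 2.79^3
  P = 81500 N
Convert: P = 81500 N = 81.5 kN
Final answer: P = 81.5 kN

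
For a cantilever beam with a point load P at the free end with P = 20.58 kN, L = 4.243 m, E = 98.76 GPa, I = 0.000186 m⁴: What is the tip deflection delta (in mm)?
Model: a cantilever beam with a point load P at the free end, so delta = (P·L^3) / (3·E·I).
Convert to SI units:
  P = 20.58 kN = 20580 N
  E = 98.76 GPa = 9.876 × 10¹⁰ Pa
Substitute:
  delta = (20580 × 4.243^3) / (3 × (9.876 × 10¹⁰) × 0.000186)
  delta = 0.02853 m
Convert: delta = 0.02853 m = 28.53 mm
Final answer: delta = 28.53 mm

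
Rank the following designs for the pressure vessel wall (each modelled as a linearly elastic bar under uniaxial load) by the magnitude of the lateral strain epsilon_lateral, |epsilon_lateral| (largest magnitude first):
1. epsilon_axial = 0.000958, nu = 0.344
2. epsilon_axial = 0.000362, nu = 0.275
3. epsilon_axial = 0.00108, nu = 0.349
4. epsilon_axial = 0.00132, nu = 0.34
Model: a linearly elastic bar under uniaxial load, so epsilon_lateral = -nu·epsilon_axial (SI units).
  Case 1: epsilon_lateral = -(0.344 × 0.000958) = -0.0003296
  Case 2: epsilon_lateral = -(0.275 × 0.000362) = -9.955 × 10⁻⁵
  Case 3: epsilon_lateral = -(0.349 × 0.00108) = -0.0003769
  Case 4: epsilon_lateral = -(0.34 × 0.00132) = -0.0004488
Ordering by |epsilon_lateral|: 0.0004488 (case 4) > 0.0003769 (case 3) > 0.0003296 (case 1) > 9.955 × 10⁻⁵ (case 2)
Final answer: 4, 3, 1, 2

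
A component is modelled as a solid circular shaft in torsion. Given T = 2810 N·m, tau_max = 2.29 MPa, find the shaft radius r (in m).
Model: a solid circular shaft in torsion, so tau_max = (2·T) / (π·r^3).
Solve for r: r = ((2·T) / (π·tau_max))^(1/3).
Convert to SI units:
  tau_max = 2.29 MPa = 2.29 × 10⁶ Pa
Substitute:
  r = ((2 × 2810) / (π × (2.29 × 10⁶)))^(1/3)
  r = 0.0921 m
Final answer: r = 0.0921 m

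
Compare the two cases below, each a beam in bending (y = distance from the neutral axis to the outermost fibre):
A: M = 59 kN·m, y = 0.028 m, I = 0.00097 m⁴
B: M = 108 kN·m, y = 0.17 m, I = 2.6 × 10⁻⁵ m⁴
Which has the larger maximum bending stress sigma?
Model: a beam in bending (y = distance from the neutral axis to the outermost fibre), so sigma = (M·y) / I (SI units).
  A: sigma = (59000 × 0.028) / 0.00097 = 1.703 × 10⁶ Pa = 1.703 MPa
  B: sigma = (108000 × 0.17) / (2.6 × 10⁻⁵) = 7.062 × 10⁸ Pa = 706.2 MPa
706.2 MPa > 1.703 MPa, so B is larger.
Final answer: B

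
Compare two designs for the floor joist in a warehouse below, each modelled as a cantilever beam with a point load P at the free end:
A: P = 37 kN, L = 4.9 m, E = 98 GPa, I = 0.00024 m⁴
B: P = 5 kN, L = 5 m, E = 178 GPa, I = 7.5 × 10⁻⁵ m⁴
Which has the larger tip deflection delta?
Model: a cantilever beam with a point load P at the free end, so delta = (P·L^3) / (3·E·I) (SI units).
  A: delta = (37000 × 4.9^3) / (3 × (9.8 × 10¹⁰) × 0.00024) = 0.06169 m = 61.69 mm
  B: delta = (5000 × 5^3) / (3 × (1.78 × 10¹¹) × (7.5 × 10⁻⁵)) = 0.01561 m = 15.61 mm
61.69 mm > 15.61 mm, so A is larger.
Final answer: A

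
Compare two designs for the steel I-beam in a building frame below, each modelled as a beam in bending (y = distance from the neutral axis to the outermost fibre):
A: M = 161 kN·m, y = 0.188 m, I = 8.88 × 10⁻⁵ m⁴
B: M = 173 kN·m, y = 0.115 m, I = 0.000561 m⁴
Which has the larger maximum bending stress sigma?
Model: a beam in bending (y = distance from the neutral axis to the outermost fibre), so sigma = (M·y) / I (SI units).
  A: sigma = (161000 × 0.188) / (8.88 × 10⁻⁵) = 3.409 × 10⁸ Pa = 340.9 MPa
  B: sigma = (173000 × 0.115) / 0.000561 = 3.546 × 10⁷ Pa = 35.46 MPa
340.9 MPa > 35.46 MPa, so A is larger.
Final answer: A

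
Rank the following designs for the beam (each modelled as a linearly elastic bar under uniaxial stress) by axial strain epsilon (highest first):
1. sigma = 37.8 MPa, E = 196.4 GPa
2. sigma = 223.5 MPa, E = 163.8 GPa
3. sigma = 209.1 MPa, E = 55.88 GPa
Model: a linearly elastic bar under uniaxial stress, so epsilon = sigma / E (SI units).
  Case 1: epsilon = (3.78 × 10⁷) / (1.964 × 10¹¹) = 0.0001925
  Case 2: epsilon = (2.235 × 10⁸) / (1.638 × 10¹¹) = 0.001364
  Case 3: epsilon = (2.091 × 10⁸) / (5.588 × 10¹⁰) = 0.003742
Ordering: 0.003742 (case 3) > 0.001364 (case 2) > 0.0001925 (case 1)
Final answer: 3, 2, 1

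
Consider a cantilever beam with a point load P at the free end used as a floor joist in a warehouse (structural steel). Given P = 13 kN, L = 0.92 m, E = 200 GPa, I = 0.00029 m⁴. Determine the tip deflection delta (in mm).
Model: a cantilever beam with a point load P at the free end, so delta = (P·L^3) / (3·E·I).
Convert to SI units:
  P = 13 kN = 13000 N
  E = 200 GPa = 2 × 10¹¹ Pa
Substitute:
  delta = (13000 × 0.92^3) / (3 × (2 × 10¹¹) × 0.00029)
  delta = 5.818 × 10⁻⁵ m
Convert: delta = 5.818 × 10⁻⁵ m = 0.05818 mm
Final answer: delta = 0.05818 mm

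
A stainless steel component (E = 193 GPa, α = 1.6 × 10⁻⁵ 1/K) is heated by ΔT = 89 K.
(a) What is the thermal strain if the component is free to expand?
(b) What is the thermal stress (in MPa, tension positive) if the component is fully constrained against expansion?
(a) Free thermal strain ε_th = α·ΔT = (1.6 × 10⁻⁵) × 89 = 0.001424
(b) Fully constrained, the expansion is suppressed, so σ = -E·α·ΔT. Convert E = 193 GPa = 1.93 × 10¹¹ Pa.
  σ = -(1.93 × 10¹¹) × (1.6 × 10⁻⁵) × 89 = -2.748 × 10⁸ Pa = -274.8 MPa (compressive)
Final answer: (a) ε_th = 0.001424, (b) σ = -274.8 MPa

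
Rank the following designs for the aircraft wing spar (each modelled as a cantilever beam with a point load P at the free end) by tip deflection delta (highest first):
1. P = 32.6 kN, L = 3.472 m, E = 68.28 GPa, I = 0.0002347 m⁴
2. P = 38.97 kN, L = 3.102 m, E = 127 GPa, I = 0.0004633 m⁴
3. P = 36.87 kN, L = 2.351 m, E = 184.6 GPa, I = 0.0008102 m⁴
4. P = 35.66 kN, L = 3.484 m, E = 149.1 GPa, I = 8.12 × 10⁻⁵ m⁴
Model: a cantilever beam with a point load P at the free end, so delta = (P·L^3) / (3·E·I) (SI units).
  Case 1: delta = (32600 × 3.472^3) / (3 × (6.828 × 10¹⁰) × 0.0002347) = 0.02838 m = 28.38 mm
  Case 2: delta = (38970 × 3.102^3) / (3 × (1.27 × 10¹¹) × 0.0004633) = 0.00659 m = 6.59 mm
  Case 3: delta = (36870 × 2.351^3) / (3 × (1.846 × 10¹¹) × 0.0008102) = 0.001068 m = 1.068 mm
  Case 4: delta = (35660 × 3.484^3) / (3 × (1.491 × 10¹¹) × (8.12 × 10⁻⁵)) = 0.04152 m = 41.52 mm
Ordering: 41.52 mm (case 4) > 28.38 mm (case 1) > 6.59 mm (case 2) > 1.068 mm (case 3)
Final answer: 4, 1, 2, 3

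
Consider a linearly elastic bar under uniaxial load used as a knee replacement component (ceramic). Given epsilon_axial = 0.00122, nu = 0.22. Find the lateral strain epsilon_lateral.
Model: a linearly elastic bar under uniaxial load, so epsilon_lateral = -nu·epsilon_axial.
Substitute:
  epsilon_lateral = -(0.22 × 0.00122)
  epsilon_lateral = -0.0002684
Final answer: epsilon_lateral = -0.0002684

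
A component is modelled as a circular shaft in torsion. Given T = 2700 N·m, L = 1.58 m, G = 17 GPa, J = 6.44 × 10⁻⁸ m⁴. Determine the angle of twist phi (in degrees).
Model: a circular shaft in torsion, so phi = (T·L) / (G·J).
Convert to SI units:
  G = 17 GPa = 1.7 × 10¹⁰ Pa
Substitute:
  phi = (2700 × 1.58) / ((1.7 × 10¹⁰) × (6.44 × 10⁻⁸))
  phi = 3.897 rad
Convert to degrees: phi = 3.897 × 180/π = 223.3°
Final answer: phi = 223.3°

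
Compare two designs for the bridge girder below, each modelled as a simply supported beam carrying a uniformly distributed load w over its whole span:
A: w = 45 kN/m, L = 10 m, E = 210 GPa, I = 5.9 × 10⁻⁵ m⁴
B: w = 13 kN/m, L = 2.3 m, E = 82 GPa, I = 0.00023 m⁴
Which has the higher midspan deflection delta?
Model: a simply supported beam carrying a uniformly distributed load w over its whole span, so delta = (5·w·L^4) / (384·E·I) (SI units).
  A: delta = (5 × 45000 × 10^4) / (384 × (2.1 × 10¹¹) × (5.9 × 10⁻⁵)) = 0.4729 m = 472.9 mm
  B: delta = (5 × 13000 × 2.3^4) / (384 × (8.2 × 10¹⁰) × 0.00023) = 0.0002512 m = 0.2512 mm
472.9 mm > 0.2512 mm, so A is larger.
Final answer: A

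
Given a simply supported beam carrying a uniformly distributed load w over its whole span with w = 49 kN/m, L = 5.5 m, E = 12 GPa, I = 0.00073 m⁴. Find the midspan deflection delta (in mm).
Model: a simply supported beam carrying a uniformly distributed load w over its whole span, so delta = (5·w·L^4) / (384·E·I).
Convert to SI units:
  w = 49 kN/m = 49000 N/m
  E = 12 GPa = 1.2 × 10¹⁰ Pa
Substitute:
  delta = (5 × 49000 × 5.5^4) / (384 × (1.2 × 10¹⁰) × 0.00073)
  delta = 0.06665 m
Convert: delta = 0.06665 m = 66.65 mm
Final answer: delta = 66.65 mm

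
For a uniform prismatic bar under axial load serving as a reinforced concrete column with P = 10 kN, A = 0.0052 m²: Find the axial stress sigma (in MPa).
Model: a uniform prismatic bar under axial load, so sigma = P / A.
Convert to SI units:
  P = 10 kN = 10000 N
Substitute:
  sigma = 10000 / 0.0052
  sigma = 1.923 × 10⁶ Pa
Convert: sigma = 1.923 × 10⁶ Pa = 1.923 MPa
Final answer: sigma = 1.923 MPa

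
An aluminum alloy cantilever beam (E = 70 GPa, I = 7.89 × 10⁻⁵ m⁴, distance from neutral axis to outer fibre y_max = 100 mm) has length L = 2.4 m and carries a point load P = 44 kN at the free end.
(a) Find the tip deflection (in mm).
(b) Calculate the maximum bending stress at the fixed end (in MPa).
(a) Tip deflection of a cantilever with an end point load: δ = P·L^3 / (3·E·I). Convert P = 44 kN = 44000 N, E = 70 GPa = 7 × 10¹⁰ Pa.
  δ = (44000 × 2.4^3) / (3 × (7 × 10¹⁰) × (7.89 × 10⁻⁵)) = 0.03671 m = 36.71 mm
(b) Maximum bending moment at the fixed end: M = P·L = 44000 × 2.4 = 105600 N·m. Convert y_max = 100 mm = 0.1 m.
  σ = M·y_max / I = (105600 × 0.1) / (7.89 × 10⁻⁵) = 1.338 × 10⁸ Pa = 133.8 MPa
Final answer: (a) δ = 36.71 mm, (b) σ = 133.8 MPa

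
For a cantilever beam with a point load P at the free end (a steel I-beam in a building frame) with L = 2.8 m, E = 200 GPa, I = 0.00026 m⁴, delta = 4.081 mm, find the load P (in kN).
Model: a cantilever beam with a point load P at the free end, so delta = (P·L^3) / (3·E·I).
Solve for P: P = (3·delta·E·I) / L^3.
Convert to SI units:
  E = 200 GPa = 2 × 10¹¹ Pa
  delta = 4.081 mm = 0.004081 m
Substitute:
  P = (3 × 0.004081 × (2 × 10¹¹) × 0.00026) / 2.8^3
  P = 29000 N
Convert: P = 29000 N = 29 kN
Final answer: P = 29 kN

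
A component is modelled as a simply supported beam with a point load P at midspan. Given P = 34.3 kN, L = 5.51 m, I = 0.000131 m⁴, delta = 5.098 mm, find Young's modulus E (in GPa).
Model: a simply supported beam with a point load P at midspan, so delta = (P·L^3) / (48·E·I).
Solve for E: E = (P·L^3) / (48·delta·I).
Convert to SI units:
  P = 34.3 kN = 34300 N
  delta = 5.098 mm = 0.005098 m
Substitute:
  E = (34300 × 5.51^3) / (48 × 0.005098 × 0.000131)
  E = 1.79 × 10¹¹ Pa
Convert: E = 1.79 × 10¹¹ Pa = 179 GPa
Final answer: E = 179 GPa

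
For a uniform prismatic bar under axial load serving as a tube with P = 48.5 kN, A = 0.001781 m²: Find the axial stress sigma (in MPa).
Model: a uniform prismatic bar under axial load, so sigma = P / A.
Convert to SI units:
  P = 48.5 kN = 48500 N
Substitute:
  sigma = 48500 / 0.001781
  sigma = 2.723 × 10⁷ Pa
Convert: sigma = 2.723 × 10⁷ Pa = 27.23 MPa
Final answer: sigma = 27.23 MPa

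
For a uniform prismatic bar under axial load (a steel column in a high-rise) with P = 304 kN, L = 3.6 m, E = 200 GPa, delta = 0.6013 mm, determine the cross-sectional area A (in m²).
Model: a uniform prismatic bar under axial load, so delta = (P·L) / (A·E).
Solve for A: A = (P·L) / (delta·E).
Convert to SI units:
  P = 304 kN = 304000 N
  E = 200 GPa = 2 × 10¹¹ Pa
  delta = 0.6013 mm = 0.0006013 m
Substitute:
  A = (304000 × 3.6) / (0.0006013 × (2 × 10¹¹))
  A = 0.0091 m²
Final answer: A = 0.0091 m²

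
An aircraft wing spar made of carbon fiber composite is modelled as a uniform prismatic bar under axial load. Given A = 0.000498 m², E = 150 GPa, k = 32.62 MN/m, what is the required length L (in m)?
Model: a uniform prismatic bar under axial load, so k = (A·E) / L.
Solve for L: L = (A·E) / k.
Convert to SI units:
  E = 150 GPa = 1.5 × 10¹¹ Pa
  k = 32.62 MN/m = 3.262 × 10⁷ N/m
Substitute:
  L = (0.000498 × (1.5 × 10¹¹)) / (3.262 × 10⁷)
  L = 2.29 m
Final answer: L = 2.29 m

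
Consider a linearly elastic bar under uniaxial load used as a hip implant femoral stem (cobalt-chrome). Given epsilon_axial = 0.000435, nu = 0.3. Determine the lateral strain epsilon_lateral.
Model: a linearly elastic bar under uniaxial load, so epsilon_lateral = -nu·epsilon_axial.
Substitute:
  epsilon_lateral = -(0.3 × 0.000435)
  epsilon_lateral = -0.0001305
Final answer: epsilon_lateral = -0.0001305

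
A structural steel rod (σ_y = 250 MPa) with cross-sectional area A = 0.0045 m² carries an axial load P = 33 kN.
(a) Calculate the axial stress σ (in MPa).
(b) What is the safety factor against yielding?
(a) Axial stress σ = P/A. Convert P = 33 kN = 33000 N.
  σ = 33000 / 0.0045 = 7.333 × 10⁶ Pa = 7.333 MPa
(b) Safety factor SF = σ_y/σ = 250 / 7.333 = 34.09
Final answer: (a) σ = 7.333 MPa, (b) SF = 34.09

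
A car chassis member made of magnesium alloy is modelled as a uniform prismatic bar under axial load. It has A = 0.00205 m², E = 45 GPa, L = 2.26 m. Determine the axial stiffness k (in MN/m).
Model: a uniform prismatic bar under axial load, so k = (A·E) / L.
Convert to SI units:
  E = 45 GPa = 4.5 × 10¹⁰ Pa
Substitute:
  k = (0.00205 × (4.5 × 10¹⁰)) / 2.26
  k = 4.082 × 10⁷ N/m
Convert: k = 4.082 × 10⁷ N/m = 40.82 MN/m
Final answer: k = 40.82 MN/m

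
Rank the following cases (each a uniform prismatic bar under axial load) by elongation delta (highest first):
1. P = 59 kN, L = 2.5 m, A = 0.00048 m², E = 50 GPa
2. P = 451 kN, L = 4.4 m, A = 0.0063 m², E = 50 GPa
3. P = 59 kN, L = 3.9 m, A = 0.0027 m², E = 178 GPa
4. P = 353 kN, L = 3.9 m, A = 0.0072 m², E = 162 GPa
Model: a uniform prismatic bar under axial load, so delta = (P·L) / (A·E) (SI units).
  Case 1: delta = (59000 × 2.5) / (0.00048 × (5 × 10¹⁰)) = 0.006146 m = 6.146 mm
  Case 2: delta = (451000 × 4.4) / (0.0063 × (5 × 10¹⁰)) = 0.0063 m = 6.3 mm
  Case 3: delta = (59000 × 3.9) / (0.0027 × (1.78 × 10¹¹)) = 0.0004788 m = 0.4788 mm
  Case 4: delta = (353000 × 3.9) / (0.0072 × (1.62 × 10¹¹)) = 0.00118 m = 1.18 mm
Ordering: 6.3 mm (case 2) > 6.146 mm (case 1) > 1.18 mm (case 4) > 0.4788 mm (case 3)
Final answer: 2, 1, 4, 3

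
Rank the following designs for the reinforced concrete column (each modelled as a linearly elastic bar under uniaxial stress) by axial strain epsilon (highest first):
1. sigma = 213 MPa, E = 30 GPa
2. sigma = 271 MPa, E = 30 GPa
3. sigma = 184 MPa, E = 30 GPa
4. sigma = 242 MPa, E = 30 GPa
Model: a linearly elastic bar under uniaxial stress, so epsilon = sigma / E (SI units).
  Case 1: epsilon = (2.13 × 10⁸) / (3 × 10¹⁰) = 0.0071
  Case 2: epsilon = (2.71 × 10⁸) / (3 × 10¹⁰) = 0.009033
  Case 3: epsilon = (1.84 × 10⁸) / (3 × 10¹⁰) = 0.006133
  Case 4: epsilon = (2.42 × 10⁸) / (3 × 10¹⁰) = 0.008067
Ordering: 0.009033 (case 2) > 0.008067 (case 4) > 0.0071 (case 1) > 0.006133 (case 3)
Final answer: 2, 4, 1, 3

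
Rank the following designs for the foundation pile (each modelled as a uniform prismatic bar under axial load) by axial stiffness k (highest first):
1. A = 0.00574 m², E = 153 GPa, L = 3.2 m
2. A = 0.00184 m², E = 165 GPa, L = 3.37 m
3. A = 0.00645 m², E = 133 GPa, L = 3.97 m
Model: a uniform prismatic bar under axial load, so k = (A·E) / L (SI units).
  Case 1: k = (0.00574 × (1.53 × 10¹¹)) / 3.2 = 2.744 × 10⁸ N/m = 274.4 MN/m
  Case 2: k = (0.00184 × (1.65 × 10¹¹)) / 3.37 = 9.009 × 10⁷ N/m = 90.09 MN/m
  Case 3: k = (0.00645 × (1.33 × 10¹¹)) / 3.97 = 2.161 × 10⁸ N/m = 216.1 MN/m
Ordering: 274.4 MN/m (case 1) > 216.1 MN/m (case 3) > 90.09 MN/m (case 2)
Final answer: 1, 3, 2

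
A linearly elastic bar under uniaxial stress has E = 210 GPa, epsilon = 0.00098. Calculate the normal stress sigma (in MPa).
Model: a linearly elastic bar under uniaxial stress, so sigma = E·epsilon.
Convert to SI units:
  E = 210 GPa = 2.1 × 10¹¹ Pa
Substitute:
  sigma = (2.1 × 10¹¹) × 0.00098
  sigma = 2.058 × 10⁸ Pa
Convert: sigma = 2.058 × 10⁸ Pa = 205.8 MPa
Final answer: sigma = 205.8 MPa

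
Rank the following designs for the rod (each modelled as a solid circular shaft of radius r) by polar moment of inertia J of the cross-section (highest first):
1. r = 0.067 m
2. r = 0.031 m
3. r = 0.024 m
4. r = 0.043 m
Model: a solid circular shaft of radius r, so J = (π·r^4) / 2 (SI units).
  Case 1: J = (π × 0.067^4) / 2 = 3.165 × 10⁻⁵ m⁴
  Case 2: J = (π × 0.031^4) / 2 = 1.451 × 10⁻⁶ m⁴
  Case 3: J = (π × 0.024^4) / 2 = 5.212 × 10⁻⁷ m⁴
  Case 4: J = (π × 0.043^4) / 2 = 5.37 × 10⁻⁶ m⁴
Ordering: 3.165 × 10⁻⁵ m⁴ (case 1) > 5.37 × 10⁻⁶ m⁴ (case 4) > 1.451 × 10⁻⁶ m⁴ (case 2) > 5.212 × 10⁻⁷ m⁴ (case 3)
Final answer: 1, 4, 2, 3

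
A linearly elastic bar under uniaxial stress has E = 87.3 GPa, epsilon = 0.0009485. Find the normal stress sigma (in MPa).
Model: a linearly elastic bar under uniaxial stress, so sigma = E·epsilon.
Convert to SI units:
  E = 87.3 GPa = 8.73 × 10¹⁰ Pa
Substitute:
  sigma = (8.73 × 10¹⁰) × 0.0009485
  sigma = 8.28 × 10⁷ Pa
Convert: sigma = 8.28 × 10⁷ Pa = 82.8 MPa
Final answer: sigma = 82.8 MPa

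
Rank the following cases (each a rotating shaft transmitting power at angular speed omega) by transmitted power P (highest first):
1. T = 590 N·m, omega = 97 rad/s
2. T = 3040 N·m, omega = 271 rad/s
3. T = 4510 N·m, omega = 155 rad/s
Model: a rotating shaft transmitting power at angular speed omega, so P = T·omega (SI units).
  Case 1: P = 590 × 97 = 57230 W = 57.23 kW
  Case 2: P = 3040 × 271 = 823800 W = 823.8 kW
  Case 3: P = 4510 × 155 = 699000 W = 699 kW
Ordering: 823.8 kW (case 2) > 699 kW (case 3) > 57.23 kW (case 1)
Final answer: 2, 3, 1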